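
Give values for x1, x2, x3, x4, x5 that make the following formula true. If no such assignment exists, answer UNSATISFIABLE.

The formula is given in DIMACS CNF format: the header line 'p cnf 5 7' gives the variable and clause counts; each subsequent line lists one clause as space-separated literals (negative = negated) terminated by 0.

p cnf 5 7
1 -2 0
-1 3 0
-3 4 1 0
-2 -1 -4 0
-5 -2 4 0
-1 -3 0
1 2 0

UNSATISFIABLE

Case x1 = True:
The clause (x3) is unit, so x3 = True.
But (¬x3) is also a unit clause — contradiction.
That branch fails; take x1 = False instead.
The clause (¬x2) is unit, so x2 = False.
But (x2) is also a unit clause — contradiction.
Both values of x1 lead to a conflict.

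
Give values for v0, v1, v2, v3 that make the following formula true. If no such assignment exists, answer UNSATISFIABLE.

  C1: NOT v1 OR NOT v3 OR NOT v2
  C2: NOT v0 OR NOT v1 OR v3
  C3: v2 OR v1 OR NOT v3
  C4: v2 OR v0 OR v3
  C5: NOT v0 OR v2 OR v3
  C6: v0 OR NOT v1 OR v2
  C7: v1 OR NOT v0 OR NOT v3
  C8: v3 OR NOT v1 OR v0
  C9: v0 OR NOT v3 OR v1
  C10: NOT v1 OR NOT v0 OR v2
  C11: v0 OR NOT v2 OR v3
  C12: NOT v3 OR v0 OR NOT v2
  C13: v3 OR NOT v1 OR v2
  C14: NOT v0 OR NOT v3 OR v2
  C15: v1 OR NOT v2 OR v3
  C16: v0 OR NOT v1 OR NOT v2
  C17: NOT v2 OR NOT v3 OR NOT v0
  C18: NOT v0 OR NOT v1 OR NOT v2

UNSATISFIABLE

Try v1 = false.
Try v2 = true.
(v3) alone gives v3 = true.
(NOT v0) alone gives v0 = false.
But (v0) is also a unit clause — contradiction.
Undo v2 and try v2 = false.
(NOT v3) alone gives v3 = false.
(v0) alone gives v0 = true.
But (NOT v0) is also a unit clause — contradiction.
Neither v2 = true nor v2 = false works.
Undo v1 and try v1 = true.
Try v3 = false.
(NOT v0) alone gives v0 = false.
But (v0) is also a unit clause — contradiction.
Undo v3 and try v3 = true.
(NOT v2) alone gives v2 = false.
(v0) alone gives v0 = true.
But (NOT v0) is also a unit clause — contradiction.
Neither v3 = true nor v3 = false works.
Neither v1 = true nor v1 = false works.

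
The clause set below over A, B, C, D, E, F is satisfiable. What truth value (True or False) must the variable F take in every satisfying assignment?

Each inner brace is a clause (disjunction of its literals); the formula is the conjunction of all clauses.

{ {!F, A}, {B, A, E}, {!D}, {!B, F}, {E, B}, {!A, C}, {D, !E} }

True

Suppose F = false.
Unit clause (!D) forces D = false.
Unit clause (!B) forces B = false.
Unit clause (E) forces E = true.
That conflicts with the unit clause (!E).
So every satisfying assignment has F = True.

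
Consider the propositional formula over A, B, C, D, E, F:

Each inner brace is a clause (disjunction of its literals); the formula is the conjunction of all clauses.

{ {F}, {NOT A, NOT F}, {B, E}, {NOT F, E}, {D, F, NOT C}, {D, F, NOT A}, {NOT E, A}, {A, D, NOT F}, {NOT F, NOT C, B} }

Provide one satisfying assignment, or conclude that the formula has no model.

Unit clause (F) forces F = true.
Unit clause (NOT A) forces A = false.
Unit clause (E) forces E = true.
Now (NOT E) is unsatisfied and unit — conflict.

UNSATISFIABLE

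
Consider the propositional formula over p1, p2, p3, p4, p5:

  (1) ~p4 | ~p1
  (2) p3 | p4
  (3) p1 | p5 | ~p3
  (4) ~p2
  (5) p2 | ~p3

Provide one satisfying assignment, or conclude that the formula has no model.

p1: 0; p2: 0; p3: 0; p4: 1; p5: 0

The clause (~p2) is unit, so p2 = 0.
The clause (~p3) is unit, so p3 = 0.
The clause (p4) is unit, so p4 = 1.
The clause (~p1) is unit, so p1 = 0.
Every clause is now satisfied; p5 is unconstrained.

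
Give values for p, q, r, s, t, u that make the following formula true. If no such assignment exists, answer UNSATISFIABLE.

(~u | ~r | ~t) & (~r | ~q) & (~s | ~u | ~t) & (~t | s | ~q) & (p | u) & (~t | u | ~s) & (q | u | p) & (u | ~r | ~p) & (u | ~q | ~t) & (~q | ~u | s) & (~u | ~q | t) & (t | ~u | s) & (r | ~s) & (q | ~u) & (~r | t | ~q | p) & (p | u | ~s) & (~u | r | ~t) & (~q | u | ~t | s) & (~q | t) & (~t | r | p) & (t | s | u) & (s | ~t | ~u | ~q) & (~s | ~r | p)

Suppose r = 0.
The clause (~s) is unit, so s = 0.
Suppose t = 1.
The clause (~q) is unit, so q = 0.
The clause (~u) is unit, so u = 0.
The clause (p) is unit, so p = 1.
This assignment satisfies each clause.

p=1; q=0; r=0; s=0; t=1; u=0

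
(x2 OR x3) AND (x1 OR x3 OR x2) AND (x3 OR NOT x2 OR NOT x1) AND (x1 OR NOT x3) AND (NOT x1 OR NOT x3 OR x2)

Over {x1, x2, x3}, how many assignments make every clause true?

2

There are 2^3 = 8 truth assignments over (x1, x2, x3).
Check each against the 5 clauses (columns in the order x1, x2, x3):
  F F F  ✗ fails (x2 OR x3)
  F F T  ✗ fails (x1 OR NOT x3)
  F T F  ✓ satisfies all
  F T T  ✗ fails (x1 OR NOT x3)
  T F F  ✗ fails (x2 OR x3)
  T F T  ✗ fails (NOT x1 OR NOT x3 OR x2)
  T T F  ✗ fails (x3 OR NOT x2 OR NOT x1)
  T T T  ✓ satisfies all
2 of the 8 rows are models.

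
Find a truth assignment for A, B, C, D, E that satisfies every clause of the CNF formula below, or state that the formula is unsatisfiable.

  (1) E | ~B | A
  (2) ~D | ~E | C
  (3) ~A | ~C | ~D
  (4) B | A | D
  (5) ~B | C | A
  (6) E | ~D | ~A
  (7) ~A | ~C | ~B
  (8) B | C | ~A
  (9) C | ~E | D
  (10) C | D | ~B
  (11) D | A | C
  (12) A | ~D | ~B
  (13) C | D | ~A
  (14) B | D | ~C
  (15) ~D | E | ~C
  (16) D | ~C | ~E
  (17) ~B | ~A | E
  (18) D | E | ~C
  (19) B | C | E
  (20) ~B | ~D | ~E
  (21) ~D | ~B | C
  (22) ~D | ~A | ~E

A: 0, B: 0, C: 1, D: 1, E: 1

Suppose E = 1.
Suppose D = 1.
From the singleton clause (C), C = 1.
From the singleton clause (~A), A = 0.
From the singleton clause (~B), B = 0.
Every clause now holds.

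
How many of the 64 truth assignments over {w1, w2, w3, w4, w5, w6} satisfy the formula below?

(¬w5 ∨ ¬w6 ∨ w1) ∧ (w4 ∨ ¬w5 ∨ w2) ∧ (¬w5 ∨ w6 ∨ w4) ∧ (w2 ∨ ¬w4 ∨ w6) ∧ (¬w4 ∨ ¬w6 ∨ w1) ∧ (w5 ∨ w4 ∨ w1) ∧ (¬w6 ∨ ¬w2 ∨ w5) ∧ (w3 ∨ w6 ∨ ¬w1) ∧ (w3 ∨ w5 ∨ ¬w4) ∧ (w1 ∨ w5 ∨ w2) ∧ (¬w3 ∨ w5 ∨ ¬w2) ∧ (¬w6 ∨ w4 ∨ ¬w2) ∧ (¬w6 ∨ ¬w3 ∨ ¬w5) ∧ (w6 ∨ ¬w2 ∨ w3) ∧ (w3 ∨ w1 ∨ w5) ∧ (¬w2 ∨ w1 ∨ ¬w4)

7

There are 2^6 = 64 truth assignments over (w1, w2, w3, w4, w5, w6).
Split on w2. With w2 = True, the clauses containing w2 are satisfied and ¬w2 drops from the rest; 2 of the 2^5 = 32 assignments to the other variables satisfy what remains.
With w2 = False, by the same count on the reduced clause set, 5 assignments work.
(One model: w1=T, w2=F, w3=F, w4=F, w5=F, w6=T.)
Total: 2 + 5 = 7.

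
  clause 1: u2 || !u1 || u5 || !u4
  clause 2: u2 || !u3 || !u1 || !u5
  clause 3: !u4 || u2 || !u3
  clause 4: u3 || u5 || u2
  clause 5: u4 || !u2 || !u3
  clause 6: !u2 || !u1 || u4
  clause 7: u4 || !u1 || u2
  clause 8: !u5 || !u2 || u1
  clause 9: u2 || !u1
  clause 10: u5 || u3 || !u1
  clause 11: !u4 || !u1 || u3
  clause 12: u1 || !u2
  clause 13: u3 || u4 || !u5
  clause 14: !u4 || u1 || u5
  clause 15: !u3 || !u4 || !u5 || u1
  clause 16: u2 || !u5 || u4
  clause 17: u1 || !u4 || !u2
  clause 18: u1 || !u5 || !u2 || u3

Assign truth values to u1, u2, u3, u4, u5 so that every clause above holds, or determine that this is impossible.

Try u2 = false.
The clause (!u1) is unit, so u1 = false.
Try u4 = true.
The clause (!u3) is unit, so u3 = false.
The clause (u5) is unit, so u5 = true.
Every clause now holds.

u1: false, u2: false, u3: false, u4: true, u5: true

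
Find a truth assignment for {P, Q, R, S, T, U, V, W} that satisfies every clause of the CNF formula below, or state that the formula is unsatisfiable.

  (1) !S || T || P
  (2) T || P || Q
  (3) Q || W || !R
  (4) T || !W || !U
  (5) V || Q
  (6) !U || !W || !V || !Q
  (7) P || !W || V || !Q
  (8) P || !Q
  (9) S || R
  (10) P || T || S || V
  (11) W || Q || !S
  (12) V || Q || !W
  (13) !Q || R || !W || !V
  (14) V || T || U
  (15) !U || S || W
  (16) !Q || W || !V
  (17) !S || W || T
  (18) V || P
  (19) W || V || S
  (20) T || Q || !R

P ↦ true,  Q ↦ true,  R ↦ true,  S ↦ false,  T ↦ false,  U ↦ false,  V ↦ true,  W ↦ true

Case V = true:
Case P = true:
Case S = false:
Unit clause (R) forces R = true.
Case Q = true:
Unit clause (W) forces W = true.
Unit clause (!U) forces U = false.
No clause remains; T is free.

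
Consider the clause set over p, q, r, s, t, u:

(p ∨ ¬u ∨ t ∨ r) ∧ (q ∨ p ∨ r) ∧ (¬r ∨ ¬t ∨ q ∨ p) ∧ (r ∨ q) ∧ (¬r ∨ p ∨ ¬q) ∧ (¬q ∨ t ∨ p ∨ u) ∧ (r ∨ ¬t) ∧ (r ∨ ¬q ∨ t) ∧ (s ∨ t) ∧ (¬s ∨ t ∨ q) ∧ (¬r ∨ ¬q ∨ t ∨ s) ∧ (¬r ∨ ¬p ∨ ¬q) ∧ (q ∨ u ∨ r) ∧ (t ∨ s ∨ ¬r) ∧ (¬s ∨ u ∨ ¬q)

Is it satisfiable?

Satisfiable

Suppose r = True.
Suppose p = True.
(¬q) alone gives q = False.
Suppose s = False.
(t) alone gives t = True.
Every clause is now satisfied; u is unconstrained.
A satisfying assignment: p ↦ True; q ↦ False; r ↦ True; s ↦ False; t ↦ True; u ↦ True.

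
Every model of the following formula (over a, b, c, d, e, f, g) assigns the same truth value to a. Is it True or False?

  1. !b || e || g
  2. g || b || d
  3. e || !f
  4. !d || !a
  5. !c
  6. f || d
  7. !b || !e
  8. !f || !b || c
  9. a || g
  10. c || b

Suppose a = true.
From the singleton clause (!d), d = false.
From the singleton clause (!c), c = false.
From the singleton clause (f), f = true.
From the singleton clause (e), e = true.
From the singleton clause (!b), b = false.
Now (b) is unsatisfied and unit — conflict.
So every satisfying assignment has a = False.

False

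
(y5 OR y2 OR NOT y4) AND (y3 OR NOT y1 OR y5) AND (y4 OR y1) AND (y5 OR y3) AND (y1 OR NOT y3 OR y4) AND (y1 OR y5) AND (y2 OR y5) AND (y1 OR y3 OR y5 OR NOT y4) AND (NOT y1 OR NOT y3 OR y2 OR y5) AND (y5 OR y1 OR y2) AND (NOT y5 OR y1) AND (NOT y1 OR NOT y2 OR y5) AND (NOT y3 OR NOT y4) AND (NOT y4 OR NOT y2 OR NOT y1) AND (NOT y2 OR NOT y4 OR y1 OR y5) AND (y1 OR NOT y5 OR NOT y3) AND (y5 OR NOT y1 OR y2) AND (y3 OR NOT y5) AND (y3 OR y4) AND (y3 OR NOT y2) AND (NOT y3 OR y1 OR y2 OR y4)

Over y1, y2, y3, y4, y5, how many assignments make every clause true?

2

There are 2^5 = 32 truth assignments over (y1, y2, y3, y4, y5).
Split on y3. With y3 = true, the clauses containing y3 are satisfied and NOT y3 drops from the rest; 2 of the 2^4 = 16 assignments to the other variables satisfy what remains.
With y3 = false, by the same count on the reduced clause set, 0 assignments work.
(One model: y1=T, y2=F, y3=T, y4=F, y5=T.)
Total: 2 + 0 = 2.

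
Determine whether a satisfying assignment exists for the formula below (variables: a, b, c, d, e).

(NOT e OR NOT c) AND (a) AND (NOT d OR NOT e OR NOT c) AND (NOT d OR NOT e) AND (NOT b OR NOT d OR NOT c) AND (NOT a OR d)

Yes, satisfiable

From the singleton clause (a), a = true.
From the singleton clause (d), d = true.
From the singleton clause (NOT e), e = false.
Branch on b: set b = false.
All clauses hold; c can take either value.
A satisfying assignment: a=true, b=false, c=true, d=true, e=false.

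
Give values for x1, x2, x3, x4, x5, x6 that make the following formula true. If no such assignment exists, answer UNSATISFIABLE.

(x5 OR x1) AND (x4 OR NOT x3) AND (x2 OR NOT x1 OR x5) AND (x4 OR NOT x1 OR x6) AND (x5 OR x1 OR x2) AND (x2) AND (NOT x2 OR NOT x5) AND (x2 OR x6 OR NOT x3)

From the singleton clause (x2), x2 = true.
From the singleton clause (NOT x5), x5 = false.
From the singleton clause (x1), x1 = true.
Branch on x4: set x4 = true.
All clauses hold; x3, x6 can take either value.

x1=true, x2=true, x3=false, x4=true, x5=false, x6=true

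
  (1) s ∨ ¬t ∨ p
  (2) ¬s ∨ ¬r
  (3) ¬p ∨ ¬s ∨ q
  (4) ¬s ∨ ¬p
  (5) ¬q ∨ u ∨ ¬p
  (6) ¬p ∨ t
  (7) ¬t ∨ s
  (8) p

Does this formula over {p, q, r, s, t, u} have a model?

Unsatisfiable

The clause (p) is unit, so p = True.
The clause (¬s) is unit, so s = False.
The clause (t) is unit, so t = True.
But (¬t) is also a unit clause — contradiction.
No assignment satisfies every clause.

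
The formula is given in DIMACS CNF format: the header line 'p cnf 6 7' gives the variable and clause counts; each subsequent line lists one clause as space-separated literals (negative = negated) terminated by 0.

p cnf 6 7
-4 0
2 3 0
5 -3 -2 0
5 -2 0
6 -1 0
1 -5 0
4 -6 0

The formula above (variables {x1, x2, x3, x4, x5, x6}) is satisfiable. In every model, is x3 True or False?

True

Suppose x3 = False.
Unit clause (¬x4) forces x4 = False.
Unit clause (x2) forces x2 = True.
Unit clause (x5) forces x5 = True.
Unit clause (x1) forces x1 = True.
Unit clause (x6) forces x6 = True.
But (¬x6) is also a unit clause — contradiction.
So every satisfying assignment has x3 = True.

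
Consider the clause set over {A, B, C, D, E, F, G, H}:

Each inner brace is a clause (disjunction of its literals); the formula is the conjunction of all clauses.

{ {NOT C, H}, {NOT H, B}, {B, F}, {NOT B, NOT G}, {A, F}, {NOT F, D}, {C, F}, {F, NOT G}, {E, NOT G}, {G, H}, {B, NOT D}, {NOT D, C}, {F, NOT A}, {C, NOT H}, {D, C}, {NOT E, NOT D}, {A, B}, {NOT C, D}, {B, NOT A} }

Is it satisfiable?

Satisfiable

Try C = true.
(H) alone gives H = true.
(B) alone gives B = true.
(NOT G) alone gives G = false.
(D) alone gives D = true.
(NOT E) alone gives E = false.
Try A = false.
(F) alone gives F = true.
This assignment satisfies each clause.
A satisfying assignment: A: false,  B: true,  C: true,  D: true,  E: false,  F: true,  G: false,  H: true.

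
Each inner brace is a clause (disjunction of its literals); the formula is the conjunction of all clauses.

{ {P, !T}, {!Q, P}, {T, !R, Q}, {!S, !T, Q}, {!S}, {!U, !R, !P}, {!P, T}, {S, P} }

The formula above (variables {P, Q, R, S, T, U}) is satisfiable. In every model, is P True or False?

Suppose P = false.
The clause (!T) is unit, so T = false.
The clause (!Q) is unit, so Q = false.
The clause (!R) is unit, so R = false.
The clause (!S) is unit, so S = false.
But (S) is also a unit clause — contradiction.
So every satisfying assignment has P = True.

True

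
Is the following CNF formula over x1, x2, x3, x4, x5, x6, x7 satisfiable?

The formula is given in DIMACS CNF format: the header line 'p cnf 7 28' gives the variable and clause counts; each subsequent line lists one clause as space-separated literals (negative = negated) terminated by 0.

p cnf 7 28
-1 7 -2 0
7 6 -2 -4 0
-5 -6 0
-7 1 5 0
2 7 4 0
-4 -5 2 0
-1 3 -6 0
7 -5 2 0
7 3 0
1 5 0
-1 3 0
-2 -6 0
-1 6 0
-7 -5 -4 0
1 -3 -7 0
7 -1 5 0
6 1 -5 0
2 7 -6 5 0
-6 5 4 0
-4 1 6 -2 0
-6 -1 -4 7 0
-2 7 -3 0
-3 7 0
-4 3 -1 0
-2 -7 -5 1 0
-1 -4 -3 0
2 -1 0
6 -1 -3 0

Branch on x5: set x5 = False.
From the singleton clause (x1), x1 = True.
From the singleton clause (x3), x3 = True.
From the singleton clause (x6), x6 = True.
From the singleton clause (¬x2), x2 = False.
But (x2) is also a unit clause — contradiction.
Backtrack on x5: now try x5 = True.
From the singleton clause (¬x6), x6 = False.
From the singleton clause (¬x1), x1 = False.
But (x1) is also a unit clause — contradiction.
Both values of x5 lead to a conflict.
No assignment satisfies every clause.

No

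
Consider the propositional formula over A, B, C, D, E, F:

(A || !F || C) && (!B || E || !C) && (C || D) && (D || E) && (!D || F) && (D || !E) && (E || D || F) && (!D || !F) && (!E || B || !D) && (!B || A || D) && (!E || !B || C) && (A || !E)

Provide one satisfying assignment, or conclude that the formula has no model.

UNSATISFIABLE

Branch on C: set C = true.
Branch on B: set B = false.
Branch on D: set D = true.
Unit clause (F) forces F = true.
But (!F) is also a unit clause — contradiction.
Backtrack on D: now try D = false.
Unit clause (E) forces E = true.
But (!E) is also a unit clause — contradiction.
Either choice for D ends in contradiction.
Backtrack on B: now try B = true.
Unit clause (E) forces E = true.
Unit clause (D) forces D = true.
Unit clause (F) forces F = true.
But (!F) is also a unit clause — contradiction.
Either choice for B ends in contradiction.
Backtrack on C: now try C = false.
Unit clause (D) forces D = true.
Unit clause (F) forces F = true.
But (!F) is also a unit clause — contradiction.
Either choice for C ends in contradiction.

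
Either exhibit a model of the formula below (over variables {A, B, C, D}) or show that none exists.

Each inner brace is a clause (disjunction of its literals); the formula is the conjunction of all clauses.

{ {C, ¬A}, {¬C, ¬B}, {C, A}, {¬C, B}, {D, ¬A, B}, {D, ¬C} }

Suppose C = True.
From the singleton clause (¬B), B = False.
Now (B) is unsatisfied and unit — conflict.
That branch fails; take C = False instead.
From the singleton clause (¬A), A = False.
Now (A) is unsatisfied and unit — conflict.
Both values of C lead to a conflict.

UNSATISFIABLE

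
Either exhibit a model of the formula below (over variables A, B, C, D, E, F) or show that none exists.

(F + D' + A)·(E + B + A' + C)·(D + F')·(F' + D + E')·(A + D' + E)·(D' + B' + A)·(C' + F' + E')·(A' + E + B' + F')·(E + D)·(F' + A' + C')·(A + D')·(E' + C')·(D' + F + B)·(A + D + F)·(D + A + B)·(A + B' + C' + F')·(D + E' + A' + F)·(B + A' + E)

A=1; B=1; C=0; D=1; E=0; F=0

Try D = 1.
(A) alone gives A = 1.
Try F = 0.
(B) alone gives B = 1.
Try E = 0.
All clauses hold; C can take either value.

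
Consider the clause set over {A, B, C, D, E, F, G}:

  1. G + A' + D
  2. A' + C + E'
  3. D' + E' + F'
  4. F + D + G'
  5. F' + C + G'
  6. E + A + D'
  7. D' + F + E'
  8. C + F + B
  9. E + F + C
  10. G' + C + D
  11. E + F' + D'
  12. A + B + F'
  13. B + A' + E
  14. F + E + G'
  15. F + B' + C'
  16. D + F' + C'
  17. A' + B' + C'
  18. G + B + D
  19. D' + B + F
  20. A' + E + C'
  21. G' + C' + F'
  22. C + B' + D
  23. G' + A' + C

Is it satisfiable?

Unsatisfiable

Suppose G = 1.
Suppose F = 1.
(C) alone gives C = 1.
But (C') is also a unit clause — contradiction.
Backtrack on F: now try F = 0.
(D) alone gives D = 1.
(E') alone gives E = 0.
But (E) is also a unit clause — contradiction.
Either choice for F ends in contradiction.
Backtrack on G: now try G = 0.
Suppose A = 0.
Suppose E = 1.
Suppose D = 0.
(B) alone gives B = 1.
(C) alone gives C = 1.
(F) alone gives F = 1.
But (F') is also a unit clause — contradiction.
Backtrack on D: now try D = 1.
(F') alone gives F = 0.
But (F) is also a unit clause — contradiction.
Either choice for D ends in contradiction.
Backtrack on E: now try E = 0.
(D') alone gives D = 0.
(B) alone gives B = 1.
(C) alone gives C = 1.
(F) alone gives F = 1.
But (F') is also a unit clause — contradiction.
Either choice for E ends in contradiction.
Backtrack on A: now try A = 1.
(D) alone gives D = 1.
Suppose C = 1.
(B') alone gives B = 0.
(E) alone gives E = 1.
(F') alone gives F = 0.
But (F) is also a unit clause — contradiction.
Backtrack on C: now try C = 0.
(E') alone gives E = 0.
(F) alone gives F = 1.
But (F') is also a unit clause — contradiction.
Either choice for C ends in contradiction.
Either choice for A ends in contradiction.
Either choice for G ends in contradiction.
No assignment satisfies every clause.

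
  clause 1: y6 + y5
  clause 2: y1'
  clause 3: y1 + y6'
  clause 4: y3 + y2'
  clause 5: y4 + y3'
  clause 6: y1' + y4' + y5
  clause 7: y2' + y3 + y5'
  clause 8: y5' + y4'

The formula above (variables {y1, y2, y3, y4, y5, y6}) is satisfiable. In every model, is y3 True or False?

False

Suppose y3 = 1.
(y1') alone gives y1 = 0.
(y6') alone gives y6 = 0.
(y5) alone gives y5 = 1.
(y4) alone gives y4 = 1.
That conflicts with the unit clause (y4').
So every satisfying assignment has y3 = False.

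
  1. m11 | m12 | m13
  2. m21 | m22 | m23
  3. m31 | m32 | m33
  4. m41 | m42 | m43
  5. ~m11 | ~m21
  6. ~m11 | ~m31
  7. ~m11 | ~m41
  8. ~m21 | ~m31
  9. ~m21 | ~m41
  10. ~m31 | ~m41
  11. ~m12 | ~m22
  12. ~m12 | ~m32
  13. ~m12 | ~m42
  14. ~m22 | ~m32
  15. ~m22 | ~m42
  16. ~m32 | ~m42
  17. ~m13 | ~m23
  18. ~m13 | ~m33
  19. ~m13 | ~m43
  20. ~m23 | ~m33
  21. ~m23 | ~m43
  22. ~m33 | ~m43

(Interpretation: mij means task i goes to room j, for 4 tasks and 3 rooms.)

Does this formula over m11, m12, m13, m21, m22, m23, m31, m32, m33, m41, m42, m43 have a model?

Branch on m11: set m11 = 0.
Branch on m12: set m12 = 1.
(~m22) alone gives m22 = 0.
(~m32) alone gives m32 = 0.
(~m42) alone gives m42 = 0.
Branch on m21: set m21 = 1.
(~m31) alone gives m31 = 0.
(m33) alone gives m33 = 1.
(~m41) alone gives m41 = 0.
(m43) alone gives m43 = 1.
But (~m43) is also a unit clause — contradiction.
Undo m21 and try m21 = 0.
(m23) alone gives m23 = 1.
(~m13) alone gives m13 = 0.
(~m33) alone gives m33 = 0.
(m31) alone gives m31 = 1.
(~m41) alone gives m41 = 0.
(m43) alone gives m43 = 1.
But (~m43) is also a unit clause — contradiction.
Either choice for m21 ends in contradiction.
Undo m12 and try m12 = 0.
(m13) alone gives m13 = 1.
(~m23) alone gives m23 = 0.
(~m33) alone gives m33 = 0.
(~m43) alone gives m43 = 0.
Branch on m21: set m21 = 1.
(~m31) alone gives m31 = 0.
(m32) alone gives m32 = 1.
(~m41) alone gives m41 = 0.
(m42) alone gives m42 = 1.
But (~m42) is also a unit clause — contradiction.
Undo m21 and try m21 = 0.
(m22) alone gives m22 = 1.
(~m32) alone gives m32 = 0.
(m31) alone gives m31 = 1.
(~m41) alone gives m41 = 0.
(m42) alone gives m42 = 1.
But (~m42) is also a unit clause — contradiction.
Either choice for m21 ends in contradiction.
Either choice for m12 ends in contradiction.
Undo m11 and try m11 = 1.
(~m21) alone gives m21 = 0.
(~m31) alone gives m31 = 0.
(~m41) alone gives m41 = 0.
Branch on m22: set m22 = 1.
(~m12) alone gives m12 = 0.
(~m32) alone gives m32 = 0.
(m33) alone gives m33 = 1.
(~m42) alone gives m42 = 0.
(m43) alone gives m43 = 1.
But (~m43) is also a unit clause — contradiction.
Undo m22 and try m22 = 0.
(m23) alone gives m23 = 1.
(~m13) alone gives m13 = 0.
(~m33) alone gives m33 = 0.
(m32) alone gives m32 = 1.
(~m12) alone gives m12 = 0.
(~m42) alone gives m42 = 0.
(m43) alone gives m43 = 1.
But (~m43) is also a unit clause — contradiction.
Either choice for m22 ends in contradiction.
Either choice for m11 ends in contradiction.
No assignment satisfies every clause.

No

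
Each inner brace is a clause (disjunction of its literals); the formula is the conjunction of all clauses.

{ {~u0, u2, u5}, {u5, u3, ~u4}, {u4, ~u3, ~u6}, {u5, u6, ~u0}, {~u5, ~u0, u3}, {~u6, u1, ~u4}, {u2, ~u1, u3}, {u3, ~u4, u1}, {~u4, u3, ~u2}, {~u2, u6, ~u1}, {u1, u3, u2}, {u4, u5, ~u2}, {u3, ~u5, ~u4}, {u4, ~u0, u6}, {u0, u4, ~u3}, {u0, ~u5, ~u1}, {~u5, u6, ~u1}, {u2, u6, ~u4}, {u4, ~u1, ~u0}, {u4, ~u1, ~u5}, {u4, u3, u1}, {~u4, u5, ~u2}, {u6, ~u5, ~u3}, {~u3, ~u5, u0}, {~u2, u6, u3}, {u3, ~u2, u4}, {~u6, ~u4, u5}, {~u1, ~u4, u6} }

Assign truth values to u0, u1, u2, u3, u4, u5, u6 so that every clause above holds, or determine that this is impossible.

u0=1, u1=1, u2=0, u3=1, u4=1, u5=1, u6=1

Case u0 = 1:
Case u2 = 0:
(u5) alone gives u5 = 1.
(u3) alone gives u3 = 1.
(u6) alone gives u6 = 1.
(u4) alone gives u4 = 1.
(u1) alone gives u1 = 1.
Every clause now holds.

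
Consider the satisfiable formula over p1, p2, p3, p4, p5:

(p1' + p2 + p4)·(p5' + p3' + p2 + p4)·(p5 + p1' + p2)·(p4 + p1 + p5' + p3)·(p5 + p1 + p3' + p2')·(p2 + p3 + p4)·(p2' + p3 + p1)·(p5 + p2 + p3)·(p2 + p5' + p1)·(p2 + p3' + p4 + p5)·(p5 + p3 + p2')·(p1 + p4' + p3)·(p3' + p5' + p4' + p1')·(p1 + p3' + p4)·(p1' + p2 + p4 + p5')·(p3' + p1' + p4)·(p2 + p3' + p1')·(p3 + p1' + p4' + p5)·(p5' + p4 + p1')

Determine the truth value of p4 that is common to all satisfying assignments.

True

Suppose p4 = 0.
Suppose p1 = 0.
Unit clause (p3') forces p3 = 0.
Unit clause (p5') forces p5 = 0.
Unit clause (p2) forces p2 = 1.
But (p2') is also a unit clause — contradiction.
That branch fails; take p1 = 1 instead.
Unit clause (p2) forces p2 = 1.
Unit clause (p3') forces p3 = 0.
Unit clause (p5) forces p5 = 1.
But (p5') is also a unit clause — contradiction.
Neither p1 = 1 nor p1 = 0 works.
So every satisfying assignment has p4 = True.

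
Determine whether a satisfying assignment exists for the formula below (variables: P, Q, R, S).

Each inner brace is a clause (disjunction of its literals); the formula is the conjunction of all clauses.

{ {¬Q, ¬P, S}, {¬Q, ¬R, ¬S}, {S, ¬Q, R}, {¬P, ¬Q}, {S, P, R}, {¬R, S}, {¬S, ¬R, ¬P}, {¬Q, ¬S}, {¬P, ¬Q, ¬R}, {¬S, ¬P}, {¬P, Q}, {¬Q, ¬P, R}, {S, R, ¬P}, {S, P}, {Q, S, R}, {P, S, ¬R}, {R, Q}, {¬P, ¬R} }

Try P = False.
Unit clause (S) forces S = True.
Unit clause (¬Q) forces Q = False.
Unit clause (R) forces R = True.
This assignment satisfies each clause.
A satisfying assignment: P: False, Q: False, R: True, S: True.

Yes, satisfiable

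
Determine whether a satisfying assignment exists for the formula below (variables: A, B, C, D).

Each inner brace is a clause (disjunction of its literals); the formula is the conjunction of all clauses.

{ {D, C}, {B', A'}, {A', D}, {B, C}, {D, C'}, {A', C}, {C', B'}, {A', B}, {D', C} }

Yes, satisfiable

Branch on D: set D = 1.
The clause (C) is unit, so C = 1.
The clause (B') is unit, so B = 0.
The clause (A') is unit, so A = 0.
All clauses are satisfied.
A satisfying assignment: A: 0,  B: 0,  C: 1,  D: 1.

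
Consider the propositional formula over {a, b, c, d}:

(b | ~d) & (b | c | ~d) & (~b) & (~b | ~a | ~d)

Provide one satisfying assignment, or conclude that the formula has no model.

a=0, b=0, c=0, d=0

The clause (~b) is unit, so b = 0.
The clause (~d) is unit, so d = 0.
No clause remains; a, c are free.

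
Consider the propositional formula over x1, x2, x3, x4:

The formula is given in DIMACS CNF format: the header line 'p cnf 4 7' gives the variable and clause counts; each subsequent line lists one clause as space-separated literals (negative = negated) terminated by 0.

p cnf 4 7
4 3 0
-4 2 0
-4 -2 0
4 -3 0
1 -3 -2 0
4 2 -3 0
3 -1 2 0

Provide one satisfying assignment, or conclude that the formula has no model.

Try x4 = True.
The clause (x2) is unit, so x2 = True.
Now (¬x2) is unsatisfied and unit — conflict.
Backtrack on x4: now try x4 = False.
The clause (x3) is unit, so x3 = True.
Now (¬x3) is unsatisfied and unit — conflict.
Either choice for x4 ends in contradiction.

UNSATISFIABLE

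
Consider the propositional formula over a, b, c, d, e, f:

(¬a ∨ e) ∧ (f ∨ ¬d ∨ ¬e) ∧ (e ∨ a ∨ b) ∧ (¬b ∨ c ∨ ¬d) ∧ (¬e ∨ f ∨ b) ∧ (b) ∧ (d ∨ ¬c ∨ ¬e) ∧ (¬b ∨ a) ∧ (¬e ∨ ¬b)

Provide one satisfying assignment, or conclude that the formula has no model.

UNSATISFIABLE

The clause (b) is unit, so b = True.
The clause (a) is unit, so a = True.
The clause (e) is unit, so e = True.
Now (¬e) is unsatisfied and unit — conflict.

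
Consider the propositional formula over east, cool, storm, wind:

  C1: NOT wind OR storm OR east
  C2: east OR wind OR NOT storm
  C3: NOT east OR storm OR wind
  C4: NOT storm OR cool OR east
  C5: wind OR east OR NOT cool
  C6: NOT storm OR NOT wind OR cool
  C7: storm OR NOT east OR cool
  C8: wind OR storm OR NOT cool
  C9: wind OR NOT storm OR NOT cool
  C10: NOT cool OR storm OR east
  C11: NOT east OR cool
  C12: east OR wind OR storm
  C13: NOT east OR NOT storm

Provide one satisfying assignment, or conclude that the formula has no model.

Case east = false:
Case wind = true:
The clause (storm) is unit, so storm = true.
The clause (cool) is unit, so cool = true.
This assignment satisfies each clause.

east ↦ false, cool ↦ true, storm ↦ true, wind ↦ true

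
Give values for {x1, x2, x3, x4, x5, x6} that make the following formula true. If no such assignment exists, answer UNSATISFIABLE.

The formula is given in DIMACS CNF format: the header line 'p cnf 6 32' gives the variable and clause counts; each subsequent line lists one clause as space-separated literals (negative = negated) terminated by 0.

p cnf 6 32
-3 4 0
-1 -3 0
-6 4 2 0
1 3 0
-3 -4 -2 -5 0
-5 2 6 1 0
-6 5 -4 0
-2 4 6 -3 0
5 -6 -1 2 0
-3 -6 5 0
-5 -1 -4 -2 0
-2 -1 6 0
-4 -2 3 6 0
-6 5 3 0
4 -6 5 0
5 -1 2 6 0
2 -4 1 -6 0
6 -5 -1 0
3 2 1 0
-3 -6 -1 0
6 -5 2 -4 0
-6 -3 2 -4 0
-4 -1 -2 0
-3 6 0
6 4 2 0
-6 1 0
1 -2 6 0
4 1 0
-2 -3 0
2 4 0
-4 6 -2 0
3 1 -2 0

x1: True; x2: False; x3: False; x4: True; x5: True; x6: True

Case x3 = False:
The clause (x1) is unit, so x1 = True.
Case x2 = False:
The clause (x4) is unit, so x4 = True.
Case x6 = True:
The clause (x5) is unit, so x5 = True.
This assignment satisfies each clause.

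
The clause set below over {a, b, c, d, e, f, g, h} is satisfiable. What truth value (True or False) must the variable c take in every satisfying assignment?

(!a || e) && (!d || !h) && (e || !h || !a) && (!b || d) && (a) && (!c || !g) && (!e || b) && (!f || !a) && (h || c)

True

Suppose c = false.
Unit clause (a) forces a = true.
Unit clause (e) forces e = true.
Unit clause (b) forces b = true.
Unit clause (d) forces d = true.
Unit clause (!h) forces h = false.
Now (h) is unsatisfied and unit — conflict.
So every satisfying assignment has c = True.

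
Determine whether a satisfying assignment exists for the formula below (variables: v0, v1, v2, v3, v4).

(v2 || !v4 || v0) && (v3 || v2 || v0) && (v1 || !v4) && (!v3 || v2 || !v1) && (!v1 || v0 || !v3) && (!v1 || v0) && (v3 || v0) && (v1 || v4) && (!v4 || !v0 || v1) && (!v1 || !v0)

Unsatisfiable

Case v1 = true:
From the singleton clause (v0), v0 = true.
But (!v0) is also a unit clause — contradiction.
Undo v1 and try v1 = false.
From the singleton clause (!v4), v4 = false.
But (v4) is also a unit clause — contradiction.
Neither v1 = true nor v1 = false works.
No assignment satisfies every clause.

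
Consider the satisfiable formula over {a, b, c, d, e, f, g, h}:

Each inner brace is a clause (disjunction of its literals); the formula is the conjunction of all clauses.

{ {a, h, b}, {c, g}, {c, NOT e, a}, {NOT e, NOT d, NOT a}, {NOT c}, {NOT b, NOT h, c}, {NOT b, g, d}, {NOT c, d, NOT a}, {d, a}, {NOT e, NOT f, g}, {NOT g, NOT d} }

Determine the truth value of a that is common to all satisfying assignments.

Suppose a = false.
From the singleton clause (NOT c), c = false.
From the singleton clause (g), g = true.
From the singleton clause (NOT e), e = false.
From the singleton clause (d), d = true.
Now (NOT d) is unsatisfied and unit — conflict.
So every satisfying assignment has a = True.

True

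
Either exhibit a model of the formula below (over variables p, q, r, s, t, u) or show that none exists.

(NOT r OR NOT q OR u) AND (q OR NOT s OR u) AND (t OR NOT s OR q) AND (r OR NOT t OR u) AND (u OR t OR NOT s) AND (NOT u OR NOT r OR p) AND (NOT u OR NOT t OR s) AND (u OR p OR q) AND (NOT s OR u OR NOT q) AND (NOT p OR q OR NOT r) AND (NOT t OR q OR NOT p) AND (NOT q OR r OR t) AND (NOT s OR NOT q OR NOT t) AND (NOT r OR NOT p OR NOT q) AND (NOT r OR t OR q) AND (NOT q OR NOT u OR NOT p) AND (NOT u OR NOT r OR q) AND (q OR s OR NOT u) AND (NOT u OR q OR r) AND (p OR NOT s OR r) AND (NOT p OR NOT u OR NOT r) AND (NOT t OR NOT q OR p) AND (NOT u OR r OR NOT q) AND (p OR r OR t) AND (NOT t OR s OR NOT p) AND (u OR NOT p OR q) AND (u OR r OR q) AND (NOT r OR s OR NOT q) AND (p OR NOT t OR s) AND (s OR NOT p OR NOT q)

Branch on r: set r = false.
Branch on t: set t = false.
From the singleton clause (NOT q), q = false.
From the singleton clause (NOT s), s = false.
From the singleton clause (NOT u), u = false.
Now (u) is unsatisfied and unit — conflict.
That branch fails; take t = true instead.
From the singleton clause (u), u = true.
From the singleton clause (s), s = true.
From the singleton clause (NOT q), q = false.
Now (q) is unsatisfied and unit — conflict.
Either choice for t ends in contradiction.
That branch fails; take r = true instead.
Branch on q: set q = false.
From the singleton clause (NOT p), p = false.
From the singleton clause (NOT u), u = false.
Now (u) is unsatisfied and unit — conflict.
That branch fails; take q = true instead.
From the singleton clause (u), u = true.
From the singleton clause (p), p = true.
Now (NOT p) is unsatisfied and unit — conflict.
Either choice for q ends in contradiction.
Either choice for r ends in contradiction.

UNSATISFIABLE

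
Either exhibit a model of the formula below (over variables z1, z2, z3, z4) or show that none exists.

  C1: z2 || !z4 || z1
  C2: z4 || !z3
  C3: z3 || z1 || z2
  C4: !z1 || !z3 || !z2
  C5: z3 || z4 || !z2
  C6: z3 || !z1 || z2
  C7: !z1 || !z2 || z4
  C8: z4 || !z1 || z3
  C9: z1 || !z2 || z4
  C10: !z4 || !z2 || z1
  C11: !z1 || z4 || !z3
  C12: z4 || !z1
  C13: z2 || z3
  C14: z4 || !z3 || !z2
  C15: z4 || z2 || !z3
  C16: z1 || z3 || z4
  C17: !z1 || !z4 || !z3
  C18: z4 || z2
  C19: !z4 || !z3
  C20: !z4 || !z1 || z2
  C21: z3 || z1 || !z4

z1 ↦ true; z2 ↦ true; z3 ↦ false; z4 ↦ true

Case z4 = true:
Unit clause (!z3) forces z3 = false.
Unit clause (z2) forces z2 = true.
Unit clause (z1) forces z1 = true.
This assignment satisfies each clause.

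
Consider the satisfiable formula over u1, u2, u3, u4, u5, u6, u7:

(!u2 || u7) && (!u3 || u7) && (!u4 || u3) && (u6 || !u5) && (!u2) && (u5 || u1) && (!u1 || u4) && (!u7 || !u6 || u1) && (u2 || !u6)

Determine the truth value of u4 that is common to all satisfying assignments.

True

Suppose u4 = false.
Unit clause (!u2) forces u2 = false.
Unit clause (!u1) forces u1 = false.
Unit clause (u5) forces u5 = true.
Unit clause (u6) forces u6 = true.
Now (!u6) is unsatisfied and unit — conflict.
So every satisfying assignment has u4 = True.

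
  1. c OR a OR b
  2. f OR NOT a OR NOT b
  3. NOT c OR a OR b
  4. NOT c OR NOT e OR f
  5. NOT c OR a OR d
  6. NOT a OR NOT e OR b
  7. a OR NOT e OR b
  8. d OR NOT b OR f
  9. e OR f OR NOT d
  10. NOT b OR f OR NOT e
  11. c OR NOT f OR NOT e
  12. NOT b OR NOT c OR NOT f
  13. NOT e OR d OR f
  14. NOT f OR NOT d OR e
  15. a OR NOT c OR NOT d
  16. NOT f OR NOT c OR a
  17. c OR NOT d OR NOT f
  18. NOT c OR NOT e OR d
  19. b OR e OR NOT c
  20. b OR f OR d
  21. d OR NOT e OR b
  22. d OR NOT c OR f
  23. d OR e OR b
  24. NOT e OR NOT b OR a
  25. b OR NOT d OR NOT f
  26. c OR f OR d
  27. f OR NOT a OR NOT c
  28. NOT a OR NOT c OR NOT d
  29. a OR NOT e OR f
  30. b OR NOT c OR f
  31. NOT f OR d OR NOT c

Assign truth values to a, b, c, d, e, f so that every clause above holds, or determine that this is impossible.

a=false; b=true; c=false; d=false; e=false; f=true

Branch on c: set c = false.
Branch on a: set a = false.
Unit clause (b) forces b = true.
Unit clause (NOT e) forces e = false.
Branch on d: set d = false.
Unit clause (f) forces f = true.
Every clause now holds.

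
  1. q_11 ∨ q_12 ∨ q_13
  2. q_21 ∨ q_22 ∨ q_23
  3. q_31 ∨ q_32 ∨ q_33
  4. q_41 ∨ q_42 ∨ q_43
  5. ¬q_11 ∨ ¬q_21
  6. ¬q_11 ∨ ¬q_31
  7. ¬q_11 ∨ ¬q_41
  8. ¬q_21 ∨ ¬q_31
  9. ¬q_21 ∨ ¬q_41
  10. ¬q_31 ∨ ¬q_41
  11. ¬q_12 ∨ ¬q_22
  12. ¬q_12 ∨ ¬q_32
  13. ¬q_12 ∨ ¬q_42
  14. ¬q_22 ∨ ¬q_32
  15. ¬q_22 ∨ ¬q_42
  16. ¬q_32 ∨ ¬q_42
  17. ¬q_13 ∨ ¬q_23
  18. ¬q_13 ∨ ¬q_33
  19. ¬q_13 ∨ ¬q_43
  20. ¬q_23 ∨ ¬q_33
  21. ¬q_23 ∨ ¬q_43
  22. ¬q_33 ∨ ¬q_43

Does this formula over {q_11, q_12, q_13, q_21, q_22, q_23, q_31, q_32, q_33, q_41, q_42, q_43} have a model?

No

Try q_11 = False.
Try q_12 = True.
The clause (¬q_22) is unit, so q_22 = False.
The clause (¬q_32) is unit, so q_32 = False.
The clause (¬q_42) is unit, so q_42 = False.
Try q_21 = True.
The clause (¬q_31) is unit, so q_31 = False.
The clause (q_33) is unit, so q_33 = True.
The clause (¬q_41) is unit, so q_41 = False.
The clause (q_43) is unit, so q_43 = True.
Now (¬q_43) is unsatisfied and unit — conflict.
So q_21 must be the other value — set q_21 = False.
The clause (q_23) is unit, so q_23 = True.
The clause (¬q_13) is unit, so q_13 = False.
The clause (¬q_33) is unit, so q_33 = False.
The clause (q_31) is unit, so q_31 = True.
The clause (¬q_41) is unit, so q_41 = False.
The clause (q_43) is unit, so q_43 = True.
Now (¬q_43) is unsatisfied and unit — conflict.
Neither q_21 = True nor q_21 = False works.
So q_12 must be the other value — set q_12 = False.
The clause (q_13) is unit, so q_13 = True.
The clause (¬q_23) is unit, so q_23 = False.
The clause (¬q_33) is unit, so q_33 = False.
The clause (¬q_43) is unit, so q_43 = False.
Try q_21 = True.
The clause (¬q_31) is unit, so q_31 = False.
The clause (q_32) is unit, so q_32 = True.
The clause (¬q_41) is unit, so q_41 = False.
The clause (q_42) is unit, so q_42 = True.
Now (¬q_42) is unsatisfied and unit — conflict.
So q_21 must be the other value — set q_21 = False.
The clause (q_22) is unit, so q_22 = True.
The clause (¬q_32) is unit, so q_32 = False.
The clause (q_31) is unit, so q_31 = True.
The clause (¬q_41) is unit, so q_41 = False.
The clause (q_42) is unit, so q_42 = True.
Now (¬q_42) is unsatisfied and unit — conflict.
Neither q_21 = True nor q_21 = False works.
Neither q_12 = True nor q_12 = False works.
So q_11 must be the other value — set q_11 = True.
The clause (¬q_21) is unit, so q_21 = False.
The clause (¬q_31) is unit, so q_31 = False.
The clause (¬q_41) is unit, so q_41 = False.
Try q_22 = True.
The clause (¬q_12) is unit, so q_12 = False.
The clause (¬q_32) is unit, so q_32 = False.
The clause (q_33) is unit, so q_33 = True.
The clause (¬q_42) is unit, so q_42 = False.
The clause (q_43) is unit, so q_43 = True.
Now (¬q_43) is unsatisfied and unit — conflict.
So q_22 must be the other value — set q_22 = False.
The clause (q_23) is unit, so q_23 = True.
The clause (¬q_13) is unit, so q_13 = False.
The clause (¬q_33) is unit, so q_33 = False.
The clause (q_32) is unit, so q_32 = True.
The clause (¬q_12) is unit, so q_12 = False.
The clause (¬q_42) is unit, so q_42 = False.
The clause (q_43) is unit, so q_43 = True.
Now (¬q_43) is unsatisfied and unit — conflict.
Neither q_22 = True nor q_22 = False works.
Neither q_11 = True nor q_11 = False works.
No assignment satisfies every clause.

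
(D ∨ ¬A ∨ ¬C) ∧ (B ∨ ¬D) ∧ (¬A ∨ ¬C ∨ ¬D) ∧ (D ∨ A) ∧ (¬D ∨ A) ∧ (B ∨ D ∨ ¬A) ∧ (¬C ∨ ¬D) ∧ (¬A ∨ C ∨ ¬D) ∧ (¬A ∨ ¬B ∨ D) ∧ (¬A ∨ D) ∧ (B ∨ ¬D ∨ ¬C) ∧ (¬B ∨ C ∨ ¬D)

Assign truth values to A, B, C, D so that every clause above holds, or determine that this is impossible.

UNSATISFIABLE

Suppose B = True.
Suppose D = True.
Unit clause (A) forces A = True.
Unit clause (¬C) forces C = False.
That conflicts with the unit clause (C).
That branch fails; take D = False instead.
Unit clause (A) forces A = True.
That conflicts with the unit clause (¬A).
Either choice for D ends in contradiction.
That branch fails; take B = False instead.
Unit clause (¬D) forces D = False.
Unit clause (A) forces A = True.
That conflicts with the unit clause (¬A).
Either choice for B ends in contradiction.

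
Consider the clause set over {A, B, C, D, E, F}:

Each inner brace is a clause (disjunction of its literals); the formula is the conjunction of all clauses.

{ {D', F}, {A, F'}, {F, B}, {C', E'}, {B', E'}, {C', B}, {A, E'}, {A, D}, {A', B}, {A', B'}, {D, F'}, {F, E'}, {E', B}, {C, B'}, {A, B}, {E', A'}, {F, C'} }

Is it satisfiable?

Try D = 0.
From the singleton clause (A), A = 1.
From the singleton clause (B), B = 1.
But (B') is also a unit clause — contradiction.
Backtrack on D: now try D = 1.
From the singleton clause (F), F = 1.
From the singleton clause (A), A = 1.
From the singleton clause (B), B = 1.
But (B') is also a unit clause — contradiction.
Either choice for D ends in contradiction.
No assignment satisfies every clause.

No, unsatisfiable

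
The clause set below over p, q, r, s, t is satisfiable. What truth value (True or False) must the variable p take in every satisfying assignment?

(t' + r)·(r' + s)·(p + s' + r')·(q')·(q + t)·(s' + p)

True

Suppose p = 0.
The clause (q') is unit, so q = 0.
The clause (t) is unit, so t = 1.
The clause (r) is unit, so r = 1.
The clause (s) is unit, so s = 1.
But (s') is also a unit clause — contradiction.
So every satisfying assignment has p = True.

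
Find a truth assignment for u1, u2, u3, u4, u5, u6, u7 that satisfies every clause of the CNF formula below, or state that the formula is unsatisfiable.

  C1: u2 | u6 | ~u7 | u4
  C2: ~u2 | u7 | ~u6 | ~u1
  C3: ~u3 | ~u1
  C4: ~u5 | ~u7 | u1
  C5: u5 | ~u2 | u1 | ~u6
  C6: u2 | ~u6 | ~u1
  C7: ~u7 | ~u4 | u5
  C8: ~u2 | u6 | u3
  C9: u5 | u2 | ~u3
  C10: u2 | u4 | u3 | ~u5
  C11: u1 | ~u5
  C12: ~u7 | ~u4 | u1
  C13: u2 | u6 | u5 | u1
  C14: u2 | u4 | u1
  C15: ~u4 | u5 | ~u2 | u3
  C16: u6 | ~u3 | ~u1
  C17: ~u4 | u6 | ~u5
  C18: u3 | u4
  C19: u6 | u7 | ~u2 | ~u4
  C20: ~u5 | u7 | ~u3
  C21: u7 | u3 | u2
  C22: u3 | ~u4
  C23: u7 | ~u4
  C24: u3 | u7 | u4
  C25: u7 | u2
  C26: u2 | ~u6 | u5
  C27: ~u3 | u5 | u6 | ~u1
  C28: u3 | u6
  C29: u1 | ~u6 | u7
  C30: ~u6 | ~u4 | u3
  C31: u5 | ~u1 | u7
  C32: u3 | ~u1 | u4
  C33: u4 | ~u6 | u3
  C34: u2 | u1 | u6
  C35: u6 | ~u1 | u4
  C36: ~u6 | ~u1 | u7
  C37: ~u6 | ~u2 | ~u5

u1 ↦ 0; u2 ↦ 1; u3 ↦ 1; u4 ↦ 0; u5 ↦ 0; u6 ↦ 0; u7 ↦ 0

Suppose u3 = 1.
Unit clause (~u1) forces u1 = 0.
Unit clause (~u5) forces u5 = 0.
Unit clause (u2) forces u2 = 1.
Unit clause (~u6) forces u6 = 0.
Suppose u7 = 0.
Unit clause (~u4) forces u4 = 0.
This assignment satisfies each clause.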